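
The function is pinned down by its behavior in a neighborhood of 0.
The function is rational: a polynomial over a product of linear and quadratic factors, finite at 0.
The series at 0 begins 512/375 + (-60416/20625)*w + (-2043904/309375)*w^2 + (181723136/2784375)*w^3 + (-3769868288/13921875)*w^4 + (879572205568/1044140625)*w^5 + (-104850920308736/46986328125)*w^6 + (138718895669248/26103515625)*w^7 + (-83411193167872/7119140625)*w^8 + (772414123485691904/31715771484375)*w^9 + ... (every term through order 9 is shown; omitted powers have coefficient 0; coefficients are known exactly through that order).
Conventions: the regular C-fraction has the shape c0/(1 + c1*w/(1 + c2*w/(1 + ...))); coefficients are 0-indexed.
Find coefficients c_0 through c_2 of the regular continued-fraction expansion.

Taylor coefficients (read off): a_0 = 512/375, a_1 = -60416/20625, a_2 = -2043904/309375.
c0 = a_0 = 512/375. Peel one level at a time: if S = 1 + c*w/S' with S'(0) = 1, then c is the w-coefficient of S and S' = c*w/(S - 1).
S_1 = c0/f = 1 + (118/55)*w + (85684/9075)*w^2 + ...; c1 = 118/55.
S_2 = c1*w/(S_1 - 1) = 1 + (-42842/9735)*w + ...; c2 = -42842/9735.

The regular C-fraction coefficients are [512/375, 118/55, -42842/9735].


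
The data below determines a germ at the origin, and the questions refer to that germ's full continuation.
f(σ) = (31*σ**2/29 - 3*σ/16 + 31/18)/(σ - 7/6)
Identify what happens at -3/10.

Denominator factors: σ - 7/6 = -22/15 at σ = -3/10 — none vanishes.
So the germ continues analytically to -3/10.

The point is a regular point.


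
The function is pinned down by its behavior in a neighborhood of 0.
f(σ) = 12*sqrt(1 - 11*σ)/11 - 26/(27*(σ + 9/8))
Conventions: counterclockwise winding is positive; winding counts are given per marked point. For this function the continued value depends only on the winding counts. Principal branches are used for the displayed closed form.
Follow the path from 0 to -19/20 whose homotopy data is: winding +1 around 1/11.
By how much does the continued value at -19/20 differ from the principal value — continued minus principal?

Continued minus principal equals -(12/55)*sqrt(1145).

The rational part is single-valued and drops out of the difference; each branch term changes only by its own monodromy.
(12/11)*sqrt(1 - σ/(1/11)): winding +1 is odd, the square root flips sign, contributing -2*(12/11)*sqrt(1 - (-19/20)/(1/11)) = -2*(12/11)*sqrt(229/20) = -(12/55)*sqrt(1145).
Summing the contributions at σ = -19/20 gives -(12/55)*sqrt(1145).


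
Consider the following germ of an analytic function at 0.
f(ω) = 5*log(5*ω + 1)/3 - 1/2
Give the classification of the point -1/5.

The point is a logarithmic branch point.

The term (5/3)*log(1 - ω/(-1/5)) has argument 1 - -1/5/(-1/5) = 0 at -1/5: a logarithmic (infinitely-sheeted) branch point; the remaining terms are analytic or single-valued there.


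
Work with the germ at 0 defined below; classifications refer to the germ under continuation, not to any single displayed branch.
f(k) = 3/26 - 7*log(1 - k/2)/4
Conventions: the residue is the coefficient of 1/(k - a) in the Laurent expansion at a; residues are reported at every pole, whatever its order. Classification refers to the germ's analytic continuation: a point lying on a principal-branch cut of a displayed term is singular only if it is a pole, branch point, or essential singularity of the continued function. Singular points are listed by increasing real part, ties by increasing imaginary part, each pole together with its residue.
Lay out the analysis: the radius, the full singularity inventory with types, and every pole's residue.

Branch term (-7/4)*log(1 - k/(2)): its argument vanishes at k = 2, a logarithmic branch point, modulus 2.
The radius of convergence is the smallest modulus among the singular points: 2.

Radius of convergence at 0: 2.
At 2: a logarithmic branch point.


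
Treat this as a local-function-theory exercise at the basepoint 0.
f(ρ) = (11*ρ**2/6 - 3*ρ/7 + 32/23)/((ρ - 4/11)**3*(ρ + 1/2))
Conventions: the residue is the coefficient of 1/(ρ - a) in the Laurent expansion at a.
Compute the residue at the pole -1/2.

The residue is -10614725/3312897.

At the order-1 pole -1/2 set g(ρ) = (ρ - (-1/2))*f(ρ) = (11*ρ**2/6 - 3*ρ/7 + 32/23)/(ρ - 4/11)**3.
Simple pole: residue = g(a) at a = -1/2, which is -10614725/3312897.


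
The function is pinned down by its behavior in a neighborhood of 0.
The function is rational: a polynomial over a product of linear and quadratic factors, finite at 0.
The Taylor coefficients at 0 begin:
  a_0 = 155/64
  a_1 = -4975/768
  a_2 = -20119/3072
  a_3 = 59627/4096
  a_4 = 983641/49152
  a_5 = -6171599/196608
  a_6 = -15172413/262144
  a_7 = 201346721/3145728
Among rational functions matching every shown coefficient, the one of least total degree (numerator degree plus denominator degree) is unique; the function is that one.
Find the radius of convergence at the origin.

No rational of total degree below 4 reproduces all 8 coefficients; solving the [2/2] Pade equations on them gives f(w) = (9*w**2/20 - 17*w/6 + 31/32)/(w**2 - w/10 + 2/5), whose expansion matches every shown term.
Denominator factor (w**2 - w/10 + 2/5): discriminant -159/100, complex-conjugate roots (1/20) + ((1/20)*sqrt(159))*i and (1/20) - ((1/20)*sqrt(159))*i; poles of order 1, moduli (1/5)*sqrt(10) and (1/5)*sqrt(10).
The radius of convergence is the smallest modulus among the singular points: (1/5)*sqrt(10).

The radius of convergence is (1/5)*sqrt(10).


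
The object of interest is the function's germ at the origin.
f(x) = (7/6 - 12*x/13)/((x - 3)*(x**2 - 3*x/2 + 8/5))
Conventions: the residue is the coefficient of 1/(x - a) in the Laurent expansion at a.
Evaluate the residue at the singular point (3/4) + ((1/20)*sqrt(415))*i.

The factor x**2 - 3*x/2 + 8/5 splits as (x - a)(x - a') with a = (3/4) + ((1/20)*sqrt(415))*i, a' = (3/4) - ((1/20)*sqrt(415))*i. At the order-1 pole a set g(x) = (x - a)*f(x) = [(7/6 - 12*x/13)/(x - 3)] / (x - a').
Simple pole: residue = g(a) at a = (3/4) + ((1/20)*sqrt(415))*i, which is (625/4758) + ((81/10126)*sqrt(415))*i.

The residue is (625/4758) + ((81/10126)*sqrt(415))*i.


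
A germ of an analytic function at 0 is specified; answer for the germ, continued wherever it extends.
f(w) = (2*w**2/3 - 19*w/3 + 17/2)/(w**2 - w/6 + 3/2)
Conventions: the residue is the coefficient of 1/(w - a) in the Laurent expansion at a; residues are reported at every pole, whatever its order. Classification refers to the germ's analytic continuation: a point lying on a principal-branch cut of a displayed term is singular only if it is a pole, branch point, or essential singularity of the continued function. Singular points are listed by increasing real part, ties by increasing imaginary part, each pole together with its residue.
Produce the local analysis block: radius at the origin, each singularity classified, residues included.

Radius of convergence at 0: (1/2)*sqrt(6).
At (1/12) - ((1/12)*sqrt(215))*i: a pole of order 1; residue (-28/9) + ((377/1935)*sqrt(215))*i.
At (1/12) + ((1/12)*sqrt(215))*i: a pole of order 1; residue (-28/9) - ((377/1935)*sqrt(215))*i.

Denominator factor (w**2 - w/6 + 3/2): discriminant -215/36, complex-conjugate roots (1/12) + ((1/12)*sqrt(215))*i and (1/12) - ((1/12)*sqrt(215))*i; poles of order 1, moduli (1/2)*sqrt(6) and (1/2)*sqrt(6).
The radius of convergence is the smallest modulus among the singular points: (1/2)*sqrt(6).
The factor w**2 - w/6 + 3/2 splits as (w - a)(w - a') with a = (1/12) - ((1/12)*sqrt(215))*i, a' = (1/12) + ((1/12)*sqrt(215))*i. At the order-1 pole a set g(w) = (w - a)*f(w) = [2*w**2/3 - 19*w/3 + 17/2] / (w - a').
Simple pole: residue = g(a) at a = (1/12) - ((1/12)*sqrt(215))*i, which is (-28/9) + ((377/1935)*sqrt(215))*i.
The factor w**2 - w/6 + 3/2 splits as (w - a)(w - a') with a = (1/12) + ((1/12)*sqrt(215))*i, a' = (1/12) - ((1/12)*sqrt(215))*i. At the order-1 pole a set g(w) = (w - a)*f(w) = [2*w**2/3 - 19*w/3 + 17/2] / (w - a').
Simple pole: residue = g(a) at a = (1/12) + ((1/12)*sqrt(215))*i, which is (-28/9) - ((377/1935)*sqrt(215))*i.
List the singular points by increasing real part (a conjugate pair: the negative imaginary part first).


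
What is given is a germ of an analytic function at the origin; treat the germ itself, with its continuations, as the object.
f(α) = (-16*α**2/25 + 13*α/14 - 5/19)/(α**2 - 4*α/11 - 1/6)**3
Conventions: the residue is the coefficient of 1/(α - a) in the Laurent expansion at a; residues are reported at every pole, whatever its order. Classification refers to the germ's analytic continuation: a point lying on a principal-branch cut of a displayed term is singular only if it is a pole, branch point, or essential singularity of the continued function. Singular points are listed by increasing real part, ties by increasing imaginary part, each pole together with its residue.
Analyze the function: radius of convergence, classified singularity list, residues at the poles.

Radius of convergence at 0: -2/11 + (1/66)*sqrt(870).
At 2/11 - (1/66)*sqrt(870): a pole of order 3; residue (526832427/20273356250)*sqrt(870).
At 2/11 + (1/66)*sqrt(870): a pole of order 3; residue -(526832427/20273356250)*sqrt(870).


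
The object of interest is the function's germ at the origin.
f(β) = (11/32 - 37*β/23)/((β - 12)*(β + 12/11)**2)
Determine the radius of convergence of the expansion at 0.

The radius of convergence is 12/11.

Denominator factor (β + 12/11)^2: pole of order 2 at -12/11, modulus 12/11.
Denominator factor (β - 12): pole of order 1 at 12, modulus 12.
The radius of convergence is the smallest modulus among the singular points: 12/11.


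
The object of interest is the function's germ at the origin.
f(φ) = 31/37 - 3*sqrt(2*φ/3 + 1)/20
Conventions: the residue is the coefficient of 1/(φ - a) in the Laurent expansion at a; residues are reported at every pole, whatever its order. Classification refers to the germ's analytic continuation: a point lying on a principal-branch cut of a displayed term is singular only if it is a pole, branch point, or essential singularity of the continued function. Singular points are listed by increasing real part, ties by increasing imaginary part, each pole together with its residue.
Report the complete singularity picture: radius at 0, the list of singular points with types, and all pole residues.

Branch term (-3/20)*sqrt(1 - φ/(-3/2)): its argument vanishes at φ = -3/2, a square-root branch point, modulus 3/2.
The radius of convergence is the smallest modulus among the singular points: 3/2.

Radius of convergence at 0: 3/2.
At -3/2: an algebraic (square-root) branch point.


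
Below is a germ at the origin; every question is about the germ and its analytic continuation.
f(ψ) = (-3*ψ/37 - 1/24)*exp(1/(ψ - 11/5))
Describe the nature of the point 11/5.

The point is an essential singularity.

The exponent 1/(ψ - (11/5)) has a pole at 11/5, so exp(1/(ψ - (11/5))) takes every nonzero value near it: an essential singularity (not a pole of any order).


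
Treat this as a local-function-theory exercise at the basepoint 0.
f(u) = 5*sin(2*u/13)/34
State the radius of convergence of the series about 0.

The factor sin(2*u/13) is entire and contributes no finite singular point.
The polynomial part has no poles.
No finite singular points: the Taylor series at 0 converges everywhere.

The radius of convergence is infinite.


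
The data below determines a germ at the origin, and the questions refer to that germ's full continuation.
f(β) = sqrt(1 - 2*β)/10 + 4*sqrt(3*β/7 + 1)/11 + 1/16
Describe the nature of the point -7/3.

The point is an algebraic (square-root) branch point.

The term (4/11)*sqrt(1 - β/(-7/3)) has argument 1 - -7/3/(-7/3) = 0 at -7/3: a square-root (algebraic, two-sheeted) branch point; the remaining terms are analytic or single-valued there.


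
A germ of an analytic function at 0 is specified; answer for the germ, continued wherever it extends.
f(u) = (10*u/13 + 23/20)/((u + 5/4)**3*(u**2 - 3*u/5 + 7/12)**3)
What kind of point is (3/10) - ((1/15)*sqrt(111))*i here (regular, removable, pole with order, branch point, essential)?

The denominator factor u**2 - 3*u/5 + 7/12 vanishes at (3/10) - ((1/15)*sqrt(111))*i and appears to the power 3; the numerator there equals (359/260) - ((2/39)*sqrt(111))*i, nonzero, and no other factor vanishes.
Hence a pole whose order is the multiplicity, 3.

The point is a pole of order 3.


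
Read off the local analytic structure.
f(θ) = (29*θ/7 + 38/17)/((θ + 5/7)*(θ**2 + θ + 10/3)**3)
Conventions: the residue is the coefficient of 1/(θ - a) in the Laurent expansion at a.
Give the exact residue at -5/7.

The residue is -39090681/1654712000.

At the order-1 pole -5/7 set g(θ) = (θ - (-5/7))*f(θ) = (29*θ/7 + 38/17)/(θ**2 + θ + 10/3)**3.
Simple pole: residue = g(a) at a = -5/7, which is -39090681/1654712000.


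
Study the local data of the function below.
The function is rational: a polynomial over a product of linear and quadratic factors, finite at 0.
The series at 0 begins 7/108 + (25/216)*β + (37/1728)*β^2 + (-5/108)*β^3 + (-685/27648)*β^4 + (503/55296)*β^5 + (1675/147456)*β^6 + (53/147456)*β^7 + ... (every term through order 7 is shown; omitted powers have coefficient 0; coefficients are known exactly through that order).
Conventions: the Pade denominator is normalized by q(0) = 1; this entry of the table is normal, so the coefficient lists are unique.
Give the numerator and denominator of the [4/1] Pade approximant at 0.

The Pade approximant has numerator coefficients [7/108, 1147/8220, 1681/26304, -90989/2367360, -17581/420864]; denominator coefficients [1, 503/1370].

Taylor coefficients needed (read off): a_0 = 7/108, a_1 = 25/216, a_2 = 37/1728, a_3 = -5/108, a_4 = -685/27648, a_5 = 503/55296.
Write the denominator as Q(β) = 1 + q1*β. Requiring Q*f - P = O(β^6) with deg P <= 4 kills the coefficients of β^5..β^5 in Q*f:
  β^5: a_5 + q1*a_4 = 0, i.e. 503/55296 + (-685/27648)*q1 = 0.
Solving this linear system: q1 = 503/1370.
The numerator is Q*f truncated at degree 4: P0 = a_0 = 7/108; P1 = a_1 + q1*a_0 = 1147/8220; P2 = a_2 + q1*a_1 = 1681/26304; P3 = a_3 + q1*a_2 = -90989/2367360; P4 = a_4 + q1*a_3 = -17581/420864.


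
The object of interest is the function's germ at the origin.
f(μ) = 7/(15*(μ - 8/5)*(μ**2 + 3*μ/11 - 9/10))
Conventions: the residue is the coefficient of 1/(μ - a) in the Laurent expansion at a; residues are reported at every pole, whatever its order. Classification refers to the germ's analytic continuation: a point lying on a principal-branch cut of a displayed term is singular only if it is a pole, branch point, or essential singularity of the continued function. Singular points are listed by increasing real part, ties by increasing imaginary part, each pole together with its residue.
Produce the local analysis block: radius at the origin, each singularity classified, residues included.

Denominator factor (μ**2 + 3*μ/11 - 9/10): discriminant 2223/605, real irrational roots -3/22 + (3/110)*sqrt(1235) and -3/22 - (3/110)*sqrt(1235); poles of order 1, moduli -3/22 + (3/110)*sqrt(1235) and 3/22 + (3/110)*sqrt(1235).
Denominator factor (μ - 8/5): pole of order 1 at 8/5, modulus 8/5.
The radius of convergence is the smallest modulus among the singular points: -3/22 + (3/110)*sqrt(1235).
The factor μ**2 + 3*μ/11 - 9/10 splits as (μ - a)(μ - a') with a = -3/22 - (3/110)*sqrt(1235), a' = -3/22 + (3/110)*sqrt(1235). At the order-1 pole a set g(μ) = (μ - a)*f(μ) = [7/(15*(μ - 8/5))] / (μ - a').
Simple pole: residue = g(a) at a = -3/22 - (3/110)*sqrt(1235), which is -385/3459 + (14707/2563119)*sqrt(1235).
The factor μ**2 + 3*μ/11 - 9/10 splits as (μ - a)(μ - a') with a = -3/22 + (3/110)*sqrt(1235), a' = -3/22 - (3/110)*sqrt(1235). At the order-1 pole a set g(μ) = (μ - a)*f(μ) = [7/(15*(μ - 8/5))] / (μ - a').
Simple pole: residue = g(a) at a = -3/22 + (3/110)*sqrt(1235), which is -385/3459 - (14707/2563119)*sqrt(1235).
At the order-1 pole 8/5 set g(μ) = (μ - (8/5))*f(μ) = 7/(15*(μ**2 + 3*μ/11 - 9/10)).
Simple pole: residue = g(a) at a = 8/5, which is 770/3459.
List the singular points by increasing real part (a conjugate pair: the negative imaginary part first).

Radius of convergence at 0: -3/22 + (3/110)*sqrt(1235).
At -3/22 - (3/110)*sqrt(1235): a pole of order 1; residue -385/3459 + (14707/2563119)*sqrt(1235).
At -3/22 + (3/110)*sqrt(1235): a pole of order 1; residue -385/3459 - (14707/2563119)*sqrt(1235).
At 8/5: a pole of order 1; residue 770/3459.


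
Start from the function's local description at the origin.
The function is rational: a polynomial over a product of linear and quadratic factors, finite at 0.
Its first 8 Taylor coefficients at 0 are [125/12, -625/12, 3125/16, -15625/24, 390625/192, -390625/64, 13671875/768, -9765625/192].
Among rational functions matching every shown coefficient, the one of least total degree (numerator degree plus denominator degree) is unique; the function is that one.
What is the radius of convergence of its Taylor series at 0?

No rational of total degree below 2 reproduces all 8 coefficients; solving the [0/2] Pade equations on them gives f(α) = 5/(3*(α + 2/5)**2), whose expansion matches every shown term.
Denominator factor (α + 2/5)^2: pole of order 2 at -2/5, modulus 2/5.
The radius of convergence is the smallest modulus among the singular points: 2/5.

The radius of convergence is 2/5.


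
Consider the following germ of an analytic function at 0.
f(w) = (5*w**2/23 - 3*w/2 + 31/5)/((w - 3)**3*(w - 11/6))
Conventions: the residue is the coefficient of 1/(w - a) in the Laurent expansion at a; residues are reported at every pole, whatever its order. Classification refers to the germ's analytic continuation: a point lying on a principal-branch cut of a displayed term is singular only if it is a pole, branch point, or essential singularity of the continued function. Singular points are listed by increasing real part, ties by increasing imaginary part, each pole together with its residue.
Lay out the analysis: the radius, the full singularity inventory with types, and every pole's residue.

Denominator factor (w - 3)^3: pole of order 3 at 3, modulus 3.
Denominator factor (w - 11/6): pole of order 1 at 11/6, modulus 11/6.
The radius of convergence is the smallest modulus among the singular points: 11/6.
At the order-1 pole 11/6 set g(w) = (w - (11/6))*f(w) = (5*w**2/23 - 3*w/2 + 31/5)/(w - 3)**3.
Simple pole: residue = g(a) at a = 11/6, which is -103848/39445.
At the order-3 pole 3 set g(w) = (w - (3))^3*f(w) = (5*w**2/23 - 3*w/2 + 31/5)/(w - 11/6).
Order-3 pole: residue = g''(a)/2; g''(3) = 207696/39445, so the residue is 103848/39445.
List the singular points by increasing real part (a conjugate pair: the negative imaginary part first).

Radius of convergence at 0: 11/6.
At 11/6: a pole of order 1; residue -103848/39445.
At 3: a pole of order 3; residue 103848/39445.


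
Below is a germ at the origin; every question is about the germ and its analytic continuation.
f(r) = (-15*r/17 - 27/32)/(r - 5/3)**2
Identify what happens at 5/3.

The point is a pole of order 2.

The denominator factor r - 5/3 vanishes at 5/3 and appears to the power 2; the numerator there equals -1259/544, nonzero, and no other factor vanishes.
Hence a pole whose order is the multiplicity, 2.


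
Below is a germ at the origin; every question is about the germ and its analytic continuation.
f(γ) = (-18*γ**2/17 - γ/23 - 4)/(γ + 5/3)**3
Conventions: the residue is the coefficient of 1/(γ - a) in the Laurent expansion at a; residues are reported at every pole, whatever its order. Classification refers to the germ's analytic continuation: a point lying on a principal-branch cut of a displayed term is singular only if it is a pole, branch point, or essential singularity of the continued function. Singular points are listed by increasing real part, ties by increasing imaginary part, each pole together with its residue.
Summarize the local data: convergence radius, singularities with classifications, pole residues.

Radius of convergence at 0: 5/3.
At -5/3: a pole of order 3; residue -18/17.

Denominator factor (γ + 5/3)^3: pole of order 3 at -5/3, modulus 5/3.
The radius of convergence is the smallest modulus among the singular points: 5/3.
At the order-3 pole -5/3 set g(γ) = (γ - (-5/3))^3*f(γ) = -18*γ**2/17 - γ/23 - 4.
Order-3 pole: residue = g''(a)/2; g''(-5/3) = -36/17, so the residue is -18/17.


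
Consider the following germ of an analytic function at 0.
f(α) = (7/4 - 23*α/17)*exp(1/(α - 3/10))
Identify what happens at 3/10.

The exponent 1/(α - (3/10)) has a pole at 3/10, so exp(1/(α - (3/10))) takes every nonzero value near it: an essential singularity (not a pole of any order).

The point is an essential singularity.


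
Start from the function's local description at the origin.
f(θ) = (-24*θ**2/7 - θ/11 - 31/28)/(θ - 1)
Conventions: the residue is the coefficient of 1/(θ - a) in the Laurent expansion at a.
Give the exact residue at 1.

The residue is -1425/308.

At the order-1 pole 1 set g(θ) = (θ - (1))*f(θ) = -24*θ**2/7 - θ/11 - 31/28.
Simple pole: residue = g(a) at a = 1, which is -1425/308.


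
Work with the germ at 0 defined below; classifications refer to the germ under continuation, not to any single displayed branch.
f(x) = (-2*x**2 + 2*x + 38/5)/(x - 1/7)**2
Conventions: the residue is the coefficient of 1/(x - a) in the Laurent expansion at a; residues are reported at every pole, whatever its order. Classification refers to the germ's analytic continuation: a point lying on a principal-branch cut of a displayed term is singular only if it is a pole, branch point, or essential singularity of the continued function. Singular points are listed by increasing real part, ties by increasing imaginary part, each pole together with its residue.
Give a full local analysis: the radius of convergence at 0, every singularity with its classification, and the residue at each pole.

Radius of convergence at 0: 1/7.
At 1/7: a pole of order 2; residue 10/7.

Denominator factor (x - 1/7)^2: pole of order 2 at 1/7, modulus 1/7.
The radius of convergence is the smallest modulus among the singular points: 1/7.
At the order-2 pole 1/7 set g(x) = (x - (1/7))^2*f(x) = -2*x**2 + 2*x + 38/5.
Order-2 pole: residue = g'(a); g'(1/7) = 10/7, so the residue is 10/7.


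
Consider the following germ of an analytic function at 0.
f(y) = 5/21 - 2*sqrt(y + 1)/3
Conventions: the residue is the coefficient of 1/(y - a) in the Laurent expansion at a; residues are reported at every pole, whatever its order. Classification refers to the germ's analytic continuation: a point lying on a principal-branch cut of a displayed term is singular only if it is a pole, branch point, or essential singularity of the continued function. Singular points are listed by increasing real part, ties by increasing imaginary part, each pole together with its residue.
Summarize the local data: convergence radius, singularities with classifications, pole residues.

Branch term (-2/3)*sqrt(1 - y/(-1)): its argument vanishes at y = -1, a square-root branch point, modulus 1.
The radius of convergence is the smallest modulus among the singular points: 1.

Radius of convergence at 0: 1.
At -1: an algebraic (square-root) branch point.


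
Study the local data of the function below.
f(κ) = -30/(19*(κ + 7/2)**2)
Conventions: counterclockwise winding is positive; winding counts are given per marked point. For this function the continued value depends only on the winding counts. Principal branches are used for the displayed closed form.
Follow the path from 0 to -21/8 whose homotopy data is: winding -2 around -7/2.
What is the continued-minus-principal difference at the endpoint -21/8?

Continued minus principal equals 0.

The function is rational, hence single-valued: continuing it around any pole returns the same value, so the difference is 0.


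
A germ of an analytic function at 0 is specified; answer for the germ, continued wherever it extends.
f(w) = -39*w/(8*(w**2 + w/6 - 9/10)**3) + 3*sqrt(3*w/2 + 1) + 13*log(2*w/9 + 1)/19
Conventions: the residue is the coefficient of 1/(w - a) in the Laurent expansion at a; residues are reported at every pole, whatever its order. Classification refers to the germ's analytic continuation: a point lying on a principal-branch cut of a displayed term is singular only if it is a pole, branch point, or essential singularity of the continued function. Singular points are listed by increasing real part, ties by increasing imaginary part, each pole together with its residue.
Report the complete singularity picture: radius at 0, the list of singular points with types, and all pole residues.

Radius of convergence at 0: 2/3.
At -9/2: a logarithmic branch point.
At -1/12 - (1/60)*sqrt(3265): a pole of order 3; residue -(473850/278445077)*sqrt(3265).
At -2/3: an algebraic (square-root) branch point.
At -1/12 + (1/60)*sqrt(3265): a pole of order 3; residue (473850/278445077)*sqrt(3265).


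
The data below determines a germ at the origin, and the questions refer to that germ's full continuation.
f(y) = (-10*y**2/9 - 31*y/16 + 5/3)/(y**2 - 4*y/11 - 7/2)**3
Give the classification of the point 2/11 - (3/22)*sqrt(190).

The point is a pole of order 3.

The denominator factor y**2 - 4*y/11 - 7/2 vanishes at 2/11 - (3/22)*sqrt(190) and appears to the power 3; the numerator there equals -23069/8712 + (3709/11616)*sqrt(190), nonzero, and no other factor vanishes.
Hence a pole whose order is the multiplicity, 3.


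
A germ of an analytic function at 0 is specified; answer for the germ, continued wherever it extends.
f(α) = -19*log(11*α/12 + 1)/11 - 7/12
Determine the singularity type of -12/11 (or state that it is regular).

The point is a logarithmic branch point.

The term (-19/11)*log(1 - α/(-12/11)) has argument 1 - -12/11/(-12/11) = 0 at -12/11: a logarithmic (infinitely-sheeted) branch point; the remaining terms are analytic or single-valued there.


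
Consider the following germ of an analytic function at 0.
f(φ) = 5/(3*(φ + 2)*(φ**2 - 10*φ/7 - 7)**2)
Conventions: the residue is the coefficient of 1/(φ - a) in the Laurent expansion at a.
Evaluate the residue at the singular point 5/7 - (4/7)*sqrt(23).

The residue is -245/6 - (3458665/406272)*sqrt(23).


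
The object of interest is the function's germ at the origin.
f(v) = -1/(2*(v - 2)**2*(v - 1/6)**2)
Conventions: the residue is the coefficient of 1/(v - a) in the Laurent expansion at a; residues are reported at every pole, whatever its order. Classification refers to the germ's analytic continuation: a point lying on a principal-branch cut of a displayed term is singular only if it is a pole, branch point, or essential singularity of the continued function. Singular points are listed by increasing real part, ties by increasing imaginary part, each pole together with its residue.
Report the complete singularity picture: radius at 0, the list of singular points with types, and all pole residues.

Radius of convergence at 0: 1/6.
At 1/6: a pole of order 2; residue -216/1331.
At 2: a pole of order 2; residue 216/1331.

Denominator factor (v - 1/6)^2: pole of order 2 at 1/6, modulus 1/6.
Denominator factor (v - 2)^2: pole of order 2 at 2, modulus 2.
The radius of convergence is the smallest modulus among the singular points: 1/6.
At the order-2 pole 1/6 set g(v) = (v - (1/6))^2*f(v) = -1/(2*(v - 2)**2).
Order-2 pole: residue = g'(a); g'(1/6) = -216/1331, so the residue is -216/1331.
At the order-2 pole 2 set g(v) = (v - (2))^2*f(v) = -1/(2*(v - 1/6)**2).
Order-2 pole: residue = g'(a); g'(2) = 216/1331, so the residue is 216/1331.
List the singular points by increasing real part (a conjugate pair: the negative imaginary part first).


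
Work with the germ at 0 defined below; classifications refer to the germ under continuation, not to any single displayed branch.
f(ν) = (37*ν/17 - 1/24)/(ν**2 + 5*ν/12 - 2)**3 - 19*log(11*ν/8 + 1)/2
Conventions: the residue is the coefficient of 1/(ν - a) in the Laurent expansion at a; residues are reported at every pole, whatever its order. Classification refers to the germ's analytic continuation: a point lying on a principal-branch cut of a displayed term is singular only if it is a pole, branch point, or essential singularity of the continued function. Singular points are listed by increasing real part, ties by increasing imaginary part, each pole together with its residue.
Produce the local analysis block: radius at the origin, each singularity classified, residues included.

Denominator factor (ν**2 + 5*ν/12 - 2)^3: discriminant 1177/144, real irrational roots -5/24 + (1/24)*sqrt(1177) and -5/24 - (1/24)*sqrt(1177); poles of order 3, moduli -5/24 + (1/24)*sqrt(1177) and 5/24 + (1/24)*sqrt(1177).
Branch term (-19/2)*log(1 - ν/(-8/11)): its argument vanishes at ν = -8/11, a logarithmic branch point, modulus 8/11.
The radius of convergence is the smallest modulus among the singular points: 8/11.
The branch term is analytic at -5/24 - (1/24)*sqrt(1177) and contributes nothing to the residue; only the rational part matters.
The factor ν**2 + 5*ν/12 - 2 splits as (ν - a)(ν - a') with a = -5/24 - (1/24)*sqrt(1177), a' = -5/24 + (1/24)*sqrt(1177). At the order-3 pole a set g(ν) = (ν - a)^3*(rational part) = [37*ν/17 - 1/24] / (ν - a')^3.
Order-3 pole: residue = g''(a)/2; g''(-5/24 - (1/24)*sqrt(1177)) = (25132032/27719047961)*sqrt(1177), so the residue is (12566016/27719047961)*sqrt(1177).
The branch term is analytic at -5/24 + (1/24)*sqrt(1177) and contributes nothing to the residue; only the rational part matters.
The factor ν**2 + 5*ν/12 - 2 splits as (ν - a)(ν - a') with a = -5/24 + (1/24)*sqrt(1177), a' = -5/24 - (1/24)*sqrt(1177). At the order-3 pole a set g(ν) = (ν - a)^3*(rational part) = [37*ν/17 - 1/24] / (ν - a')^3.
Order-3 pole: residue = g''(a)/2; g''(-5/24 + (1/24)*sqrt(1177)) = -(25132032/27719047961)*sqrt(1177), so the residue is -(12566016/27719047961)*sqrt(1177).
List the singular points by increasing real part (a conjugate pair: the negative imaginary part first).

Radius of convergence at 0: 8/11.
At -5/24 - (1/24)*sqrt(1177): a pole of order 3; residue (12566016/27719047961)*sqrt(1177).
At -8/11: a logarithmic branch point.
At -5/24 + (1/24)*sqrt(1177): a pole of order 3; residue -(12566016/27719047961)*sqrt(1177).


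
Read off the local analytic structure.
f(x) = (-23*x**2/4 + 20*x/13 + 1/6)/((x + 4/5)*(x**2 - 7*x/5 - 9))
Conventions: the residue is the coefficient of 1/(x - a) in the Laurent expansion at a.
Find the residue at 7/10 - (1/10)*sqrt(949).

The residue is -180859/56472 - (291429/17863976)*sqrt(949).

The factor x**2 - 7*x/5 - 9 splits as (x - a)(x - a') with a = 7/10 - (1/10)*sqrt(949), a' = 7/10 + (1/10)*sqrt(949). At the order-1 pole a set g(x) = (x - a)*f(x) = [(-23*x**2/4 + 20*x/13 + 1/6)/(x + 4/5)] / (x - a').
Simple pole: residue = g(a) at a = 7/10 - (1/10)*sqrt(949), which is -180859/56472 - (291429/17863976)*sqrt(949).


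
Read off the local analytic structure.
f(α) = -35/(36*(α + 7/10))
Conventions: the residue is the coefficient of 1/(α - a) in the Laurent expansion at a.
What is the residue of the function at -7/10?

The residue is -35/36.

At the order-1 pole -7/10 set g(α) = (α - (-7/10))*f(α) = -35/36.
Simple pole: residue = g(a) at a = -7/10, which is -35/36.


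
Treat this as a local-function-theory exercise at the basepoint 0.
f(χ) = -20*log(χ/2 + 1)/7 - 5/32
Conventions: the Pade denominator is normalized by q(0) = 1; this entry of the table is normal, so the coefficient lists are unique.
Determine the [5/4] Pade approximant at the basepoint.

The Pade approximant has numerator coefficients [-5/32, -1615/1008, -10445/8064, -2635/8064, -32845/1354752, -1/7056]; denominator coefficients [1, 10/9, 5/12, 5/84, 5/2016].

Taylor coefficients needed (expand at 0): a_0 = -5/32, a_1 = -10/7, a_2 = 5/14, a_3 = -5/42, a_4 = 5/112, a_5 = -1/56, a_6 = 5/672, a_7 = -5/1568, a_8 = 5/3584, a_9 = -5/8064.
Write the denominator as Q(χ) = 1 + q1*χ + q2*χ^2 + q3*χ^3 + q4*χ^4. Requiring Q*f - P = O(χ^10) with deg P <= 5 kills the coefficients of χ^6..χ^9 in Q*f:
  χ^6: a_6 + q1*a_5 + q2*a_4 + q3*a_3 + q4*a_2 = 0, i.e. 5/672 + (-1/56)*q1 + (5/112)*q2 + (-5/42)*q3 + (5/14)*q4 = 0.
  χ^7: a_7 + q1*a_6 + q2*a_5 + q3*a_4 + q4*a_3 = 0, i.e. -5/1568 + (5/672)*q1 + (-1/56)*q2 + (5/112)*q3 + (-5/42)*q4 = 0.
  χ^8: a_8 + q1*a_7 + q2*a_6 + q3*a_5 + q4*a_4 = 0, i.e. 5/3584 + (-5/1568)*q1 + (5/672)*q2 + (-1/56)*q3 + (5/112)*q4 = 0.
  χ^9: a_9 + q1*a_8 + q2*a_7 + q3*a_6 + q4*a_5 = 0, i.e. -5/8064 + (5/3584)*q1 + (-5/1568)*q2 + (5/672)*q3 + (-1/56)*q4 = 0.
Solving this linear system: q1 = 10/9, q2 = 5/12, q3 = 5/84, q4 = 5/2016.
The numerator is Q*f truncated at degree 5: P0 = a_0 = -5/32; P1 = a_1 + q1*a_0 = -1615/1008; P2 = a_2 + q1*a_1 + q2*a_0 = -10445/8064; P3 = a_3 + q1*a_2 + q2*a_1 + q3*a_0 = -2635/8064; P4 = a_4 + q1*a_3 + q2*a_2 + q3*a_1 + q4*a_0 = -32845/1354752; P5 = a_5 + q1*a_4 + q2*a_3 + q3*a_2 + q4*a_1 = -1/7056.


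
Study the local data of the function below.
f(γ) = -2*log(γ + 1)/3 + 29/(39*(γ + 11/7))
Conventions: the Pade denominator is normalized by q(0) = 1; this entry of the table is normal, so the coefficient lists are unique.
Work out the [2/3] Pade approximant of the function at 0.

The Pade approximant has numerator coefficients [203/429, -18037711766/41729767365, -3423901633/7587230430]; denominator coefficients [1, 1210971623/1069994035, 538498723/2139988070, -87202799/6419964210].

Taylor coefficients needed (expand at 0): a_0 = 203/429, a_1 = -4567/4719, a_2 = 27250/51909, a_3 = -589553/1712997, a_4 = 1022823/4187326, a_5 = -21039897/115151465.
Write the denominator as Q(γ) = 1 + q1*γ + q2*γ^2 + q3*γ^3. Requiring Q*f - P = O(γ^6) with deg P <= 2 kills the coefficients of γ^3..γ^5 in Q*f:
  γ^3: a_3 + q1*a_2 + q2*a_1 + q3*a_0 = 0, i.e. -589553/1712997 + (27250/51909)*q1 + (-4567/4719)*q2 + (203/429)*q3 = 0.
  γ^4: a_4 + q1*a_3 + q2*a_2 + q3*a_1 = 0, i.e. 1022823/4187326 + (-589553/1712997)*q1 + (27250/51909)*q2 + (-4567/4719)*q3 = 0.
  γ^5: a_5 + q1*a_4 + q2*a_3 + q3*a_2 = 0, i.e. -21039897/115151465 + (1022823/4187326)*q1 + (-589553/1712997)*q2 + (27250/51909)*q3 = 0.
Solving this linear system: q1 = 1210971623/1069994035, q2 = 538498723/2139988070, q3 = -87202799/6419964210.
The numerator is Q*f truncated at degree 2: P0 = a_0 = 203/429; P1 = a_1 + q1*a_0 = -18037711766/41729767365; P2 = a_2 + q1*a_1 + q2*a_0 = -3423901633/7587230430.


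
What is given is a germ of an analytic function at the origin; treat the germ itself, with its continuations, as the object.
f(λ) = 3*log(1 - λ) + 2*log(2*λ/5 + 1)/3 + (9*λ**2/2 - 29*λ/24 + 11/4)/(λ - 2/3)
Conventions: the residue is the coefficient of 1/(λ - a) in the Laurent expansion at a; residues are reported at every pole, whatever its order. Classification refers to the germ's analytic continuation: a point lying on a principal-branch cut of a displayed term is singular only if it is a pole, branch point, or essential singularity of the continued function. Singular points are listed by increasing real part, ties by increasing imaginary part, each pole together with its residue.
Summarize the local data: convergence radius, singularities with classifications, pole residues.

Denominator factor (λ - 2/3): pole of order 1 at 2/3, modulus 2/3.
Branch term (2/3)*log(1 - λ/(-5/2)): its argument vanishes at λ = -5/2, a logarithmic branch point, modulus 5/2.
Branch term (3)*log(1 - λ/(1)): its argument vanishes at λ = 1, a logarithmic branch point, modulus 1.
The radius of convergence is the smallest modulus among the singular points: 2/3.
The branch terms are analytic at 2/3 and contribute nothing to the residue; only the rational part matters.
At the order-1 pole 2/3 set g(λ) = (λ - (2/3))*(rational part) = 9*λ**2/2 - 29*λ/24 + 11/4.
Simple pole: residue = g(a) at a = 2/3, which is 71/18.
List the singular points by increasing real part (a conjugate pair: the negative imaginary part first).

Radius of convergence at 0: 2/3.
At -5/2: a logarithmic branch point.
At 2/3: a pole of order 1; residue 71/18.
At 1: a logarithmic branch point.


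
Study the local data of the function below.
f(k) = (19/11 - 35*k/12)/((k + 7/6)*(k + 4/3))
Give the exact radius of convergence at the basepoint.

The radius of convergence is 7/6.

Denominator factor (k + 7/6): pole of order 1 at -7/6, modulus 7/6.
Denominator factor (k + 4/3): pole of order 1 at -4/3, modulus 4/3.
The radius of convergence is the smallest modulus among the singular points: 7/6.


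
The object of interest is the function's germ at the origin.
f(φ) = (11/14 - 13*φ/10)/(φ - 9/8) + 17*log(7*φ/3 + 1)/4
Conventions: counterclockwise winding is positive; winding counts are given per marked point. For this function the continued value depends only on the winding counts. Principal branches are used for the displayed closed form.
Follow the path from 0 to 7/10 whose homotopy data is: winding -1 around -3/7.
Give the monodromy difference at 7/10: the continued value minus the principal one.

Continued minus principal equals -(17/2)*pi*i.

The rational part is single-valued and drops out of the difference; each branch term changes only by its own monodromy.
(17/4)*log(1 - φ/(-3/7)): each positive loop around -3/7 adds 2*pi*i to the log, so winding -1 contributes (17/4)*(-1)*2*pi*i = -(17/2)*pi*i.
Summing the contributions at φ = 7/10 gives -(17/2)*pi*i.


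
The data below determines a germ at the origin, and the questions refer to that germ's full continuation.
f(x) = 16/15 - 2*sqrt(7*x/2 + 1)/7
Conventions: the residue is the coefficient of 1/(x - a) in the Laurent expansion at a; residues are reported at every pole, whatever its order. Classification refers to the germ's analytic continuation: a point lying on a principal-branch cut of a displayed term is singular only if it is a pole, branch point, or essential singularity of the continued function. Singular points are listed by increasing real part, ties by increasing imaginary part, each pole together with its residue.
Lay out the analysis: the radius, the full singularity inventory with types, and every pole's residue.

Radius of convergence at 0: 2/7.
At -2/7: an algebraic (square-root) branch point.

Branch term (-2/7)*sqrt(1 - x/(-2/7)): its argument vanishes at x = -2/7, a square-root branch point, modulus 2/7.
The radius of convergence is the smallest modulus among the singular points: 2/7.


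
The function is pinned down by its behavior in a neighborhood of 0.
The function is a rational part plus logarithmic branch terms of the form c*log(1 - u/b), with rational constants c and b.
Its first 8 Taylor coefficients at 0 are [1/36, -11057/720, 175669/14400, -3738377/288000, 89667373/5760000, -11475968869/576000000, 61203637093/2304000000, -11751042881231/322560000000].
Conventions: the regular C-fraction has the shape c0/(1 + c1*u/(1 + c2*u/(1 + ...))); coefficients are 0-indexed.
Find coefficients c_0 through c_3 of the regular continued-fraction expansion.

The regular C-fraction coefficients are [1/36, 11057/20, -6104079/11057, -218242436/562440012525].

Taylor coefficients (read off): a_0 = 1/36, a_1 = -11057/720, a_2 = 175669/14400, a_3 = -3738377/288000.
c0 = a_0 = 1/36. Peel one level at a time: if S = 1 + c*u/S' with S'(0) = 1, then c is the u-coefficient of S and S' = c*u/(S - 1).
S_1 = c0/f = 1 + (11057/20)*u + (6104079/20)*u^2 + ...; c1 = 11057/20.
S_2 = c1*u/(S_1 - 1) = 1 + (-6104079/11057)*u + (-654727308/3056431225)*u^2 + ...; c2 = -6104079/11057.
S_3 = c2*u/(S_2 - 1) = 1 + (-218242436/562440012525)*u + ...; c3 = -218242436/562440012525.


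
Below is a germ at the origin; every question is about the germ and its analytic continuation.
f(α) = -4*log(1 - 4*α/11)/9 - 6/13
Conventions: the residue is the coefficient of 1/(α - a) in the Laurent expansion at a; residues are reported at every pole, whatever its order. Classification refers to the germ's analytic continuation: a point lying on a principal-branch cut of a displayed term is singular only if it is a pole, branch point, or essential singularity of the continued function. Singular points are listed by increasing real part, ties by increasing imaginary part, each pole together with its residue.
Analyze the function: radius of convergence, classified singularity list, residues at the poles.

Branch term (-4/9)*log(1 - α/(11/4)): its argument vanishes at α = 11/4, a logarithmic branch point, modulus 11/4.
The radius of convergence is the smallest modulus among the singular points: 11/4.

Radius of convergence at 0: 11/4.
At 11/4: a logarithmic branch point.
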